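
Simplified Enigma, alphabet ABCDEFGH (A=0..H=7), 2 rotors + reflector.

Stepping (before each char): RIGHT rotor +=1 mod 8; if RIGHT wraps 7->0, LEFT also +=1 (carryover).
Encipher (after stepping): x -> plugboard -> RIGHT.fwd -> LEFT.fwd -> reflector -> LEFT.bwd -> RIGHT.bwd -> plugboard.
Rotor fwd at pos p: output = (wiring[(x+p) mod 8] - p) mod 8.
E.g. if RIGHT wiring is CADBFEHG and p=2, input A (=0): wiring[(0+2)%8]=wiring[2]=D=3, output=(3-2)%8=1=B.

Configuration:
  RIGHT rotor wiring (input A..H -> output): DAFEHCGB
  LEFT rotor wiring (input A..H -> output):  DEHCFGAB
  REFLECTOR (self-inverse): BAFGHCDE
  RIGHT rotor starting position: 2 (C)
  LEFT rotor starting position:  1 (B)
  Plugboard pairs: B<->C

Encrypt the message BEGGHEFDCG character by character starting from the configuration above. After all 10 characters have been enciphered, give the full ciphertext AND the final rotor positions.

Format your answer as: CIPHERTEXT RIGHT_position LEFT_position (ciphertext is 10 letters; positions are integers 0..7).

Char 1 ('B'): step: R->3, L=1; B->plug->C->R->H->L->C->refl->F->L'->E->R'->B->plug->C
Char 2 ('E'): step: R->4, L=1; E->plug->E->R->H->L->C->refl->F->L'->E->R'->F->plug->F
Char 3 ('G'): step: R->5, L=1; G->plug->G->R->H->L->C->refl->F->L'->E->R'->C->plug->B
Char 4 ('G'): step: R->6, L=1; G->plug->G->R->B->L->G->refl->D->L'->A->R'->A->plug->A
Char 5 ('H'): step: R->7, L=1; H->plug->H->R->H->L->C->refl->F->L'->E->R'->B->plug->C
Char 6 ('E'): step: R->0, L->2 (L advanced); E->plug->E->R->H->L->C->refl->F->L'->A->R'->B->plug->C
Char 7 ('F'): step: R->1, L=2; F->plug->F->R->F->L->H->refl->E->L'->D->R'->C->plug->B
Char 8 ('D'): step: R->2, L=2; D->plug->D->R->A->L->F->refl->C->L'->H->R'->F->plug->F
Char 9 ('C'): step: R->3, L=2; C->plug->B->R->E->L->G->refl->D->L'->C->R'->H->plug->H
Char 10 ('G'): step: R->4, L=2; G->plug->G->R->B->L->A->refl->B->L'->G->R'->B->plug->C
Final: ciphertext=CFBACCBFHC, RIGHT=4, LEFT=2

Answer: CFBACCBFHC 4 2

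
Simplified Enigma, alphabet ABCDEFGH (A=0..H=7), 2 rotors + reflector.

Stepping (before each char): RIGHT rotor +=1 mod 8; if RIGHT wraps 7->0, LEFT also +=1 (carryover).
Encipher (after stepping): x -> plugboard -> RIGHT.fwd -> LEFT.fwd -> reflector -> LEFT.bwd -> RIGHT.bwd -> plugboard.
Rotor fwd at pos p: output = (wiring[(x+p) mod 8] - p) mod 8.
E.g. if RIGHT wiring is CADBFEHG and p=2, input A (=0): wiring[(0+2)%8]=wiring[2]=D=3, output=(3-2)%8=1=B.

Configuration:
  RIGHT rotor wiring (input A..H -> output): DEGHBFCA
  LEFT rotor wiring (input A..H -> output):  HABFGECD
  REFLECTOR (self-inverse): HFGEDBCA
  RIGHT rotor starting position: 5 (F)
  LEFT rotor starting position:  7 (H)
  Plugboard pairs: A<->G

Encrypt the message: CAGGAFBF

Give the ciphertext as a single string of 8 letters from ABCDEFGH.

Char 1 ('C'): step: R->6, L=7; C->plug->C->R->F->L->H->refl->A->L'->B->R'->F->plug->F
Char 2 ('A'): step: R->7, L=7; A->plug->G->R->G->L->F->refl->B->L'->C->R'->F->plug->F
Char 3 ('G'): step: R->0, L->0 (L advanced); G->plug->A->R->D->L->F->refl->B->L'->C->R'->G->plug->A
Char 4 ('G'): step: R->1, L=0; G->plug->A->R->D->L->F->refl->B->L'->C->R'->H->plug->H
Char 5 ('A'): step: R->2, L=0; A->plug->G->R->B->L->A->refl->H->L'->A->R'->E->plug->E
Char 6 ('F'): step: R->3, L=0; F->plug->F->R->A->L->H->refl->A->L'->B->R'->G->plug->A
Char 7 ('B'): step: R->4, L=0; B->plug->B->R->B->L->A->refl->H->L'->A->R'->F->plug->F
Char 8 ('F'): step: R->5, L=0; F->plug->F->R->B->L->A->refl->H->L'->A->R'->A->plug->G

Answer: FFAHEAFG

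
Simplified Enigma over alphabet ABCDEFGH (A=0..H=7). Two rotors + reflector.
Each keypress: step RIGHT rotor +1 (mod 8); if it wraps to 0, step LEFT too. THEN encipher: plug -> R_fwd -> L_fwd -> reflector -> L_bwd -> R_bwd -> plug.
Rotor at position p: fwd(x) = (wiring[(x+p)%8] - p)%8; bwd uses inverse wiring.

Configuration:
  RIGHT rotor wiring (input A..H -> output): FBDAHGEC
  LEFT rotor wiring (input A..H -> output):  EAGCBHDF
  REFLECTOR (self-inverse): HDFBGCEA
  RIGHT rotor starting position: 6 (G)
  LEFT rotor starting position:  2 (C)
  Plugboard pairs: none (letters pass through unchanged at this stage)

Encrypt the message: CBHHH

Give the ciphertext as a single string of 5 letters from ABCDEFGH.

Answer: EHDCC

Derivation:
Char 1 ('C'): step: R->7, L=2; C->plug->C->R->C->L->H->refl->A->L'->B->R'->E->plug->E
Char 2 ('B'): step: R->0, L->3 (L advanced); B->plug->B->R->B->L->G->refl->E->L'->C->R'->H->plug->H
Char 3 ('H'): step: R->1, L=3; H->plug->H->R->E->L->C->refl->F->L'->G->R'->D->plug->D
Char 4 ('H'): step: R->2, L=3; H->plug->H->R->H->L->D->refl->B->L'->F->R'->C->plug->C
Char 5 ('H'): step: R->3, L=3; H->plug->H->R->A->L->H->refl->A->L'->D->R'->C->plug->C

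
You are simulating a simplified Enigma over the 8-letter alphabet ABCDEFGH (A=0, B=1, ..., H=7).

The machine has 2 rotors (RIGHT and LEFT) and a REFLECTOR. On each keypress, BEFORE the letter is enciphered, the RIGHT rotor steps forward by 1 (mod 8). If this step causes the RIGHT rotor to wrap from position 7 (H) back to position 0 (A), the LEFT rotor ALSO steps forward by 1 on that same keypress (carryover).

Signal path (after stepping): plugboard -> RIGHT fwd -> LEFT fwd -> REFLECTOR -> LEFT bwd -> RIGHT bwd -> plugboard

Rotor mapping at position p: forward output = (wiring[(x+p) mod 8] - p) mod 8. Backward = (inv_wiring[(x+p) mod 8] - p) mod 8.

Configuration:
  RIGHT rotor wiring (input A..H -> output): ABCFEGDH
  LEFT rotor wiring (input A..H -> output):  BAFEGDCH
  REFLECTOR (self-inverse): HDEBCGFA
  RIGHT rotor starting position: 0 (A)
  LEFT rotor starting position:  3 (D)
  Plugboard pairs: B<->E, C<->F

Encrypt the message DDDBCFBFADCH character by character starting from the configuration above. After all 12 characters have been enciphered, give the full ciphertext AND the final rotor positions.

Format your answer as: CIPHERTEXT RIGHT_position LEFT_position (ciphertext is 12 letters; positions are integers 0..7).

Answer: CHEFEDCBBFDF 4 4

Derivation:
Char 1 ('D'): step: R->1, L=3; D->plug->D->R->D->L->H->refl->A->L'->C->R'->F->plug->C
Char 2 ('D'): step: R->2, L=3; D->plug->D->R->E->L->E->refl->C->L'->H->R'->H->plug->H
Char 3 ('D'): step: R->3, L=3; D->plug->D->R->A->L->B->refl->D->L'->B->R'->B->plug->E
Char 4 ('B'): step: R->4, L=3; B->plug->E->R->E->L->E->refl->C->L'->H->R'->C->plug->F
Char 5 ('C'): step: R->5, L=3; C->plug->F->R->F->L->G->refl->F->L'->G->R'->B->plug->E
Char 6 ('F'): step: R->6, L=3; F->plug->C->R->C->L->A->refl->H->L'->D->R'->D->plug->D
Char 7 ('B'): step: R->7, L=3; B->plug->E->R->G->L->F->refl->G->L'->F->R'->F->plug->C
Char 8 ('F'): step: R->0, L->4 (L advanced); F->plug->C->R->C->L->G->refl->F->L'->E->R'->E->plug->B
Char 9 ('A'): step: R->1, L=4; A->plug->A->R->A->L->C->refl->E->L'->F->R'->E->plug->B
Char 10 ('D'): step: R->2, L=4; D->plug->D->R->E->L->F->refl->G->L'->C->R'->C->plug->F
Char 11 ('C'): step: R->3, L=4; C->plug->F->R->F->L->E->refl->C->L'->A->R'->D->plug->D
Char 12 ('H'): step: R->4, L=4; H->plug->H->R->B->L->H->refl->A->L'->H->R'->C->plug->F
Final: ciphertext=CHEFEDCBBFDF, RIGHT=4, LEFT=4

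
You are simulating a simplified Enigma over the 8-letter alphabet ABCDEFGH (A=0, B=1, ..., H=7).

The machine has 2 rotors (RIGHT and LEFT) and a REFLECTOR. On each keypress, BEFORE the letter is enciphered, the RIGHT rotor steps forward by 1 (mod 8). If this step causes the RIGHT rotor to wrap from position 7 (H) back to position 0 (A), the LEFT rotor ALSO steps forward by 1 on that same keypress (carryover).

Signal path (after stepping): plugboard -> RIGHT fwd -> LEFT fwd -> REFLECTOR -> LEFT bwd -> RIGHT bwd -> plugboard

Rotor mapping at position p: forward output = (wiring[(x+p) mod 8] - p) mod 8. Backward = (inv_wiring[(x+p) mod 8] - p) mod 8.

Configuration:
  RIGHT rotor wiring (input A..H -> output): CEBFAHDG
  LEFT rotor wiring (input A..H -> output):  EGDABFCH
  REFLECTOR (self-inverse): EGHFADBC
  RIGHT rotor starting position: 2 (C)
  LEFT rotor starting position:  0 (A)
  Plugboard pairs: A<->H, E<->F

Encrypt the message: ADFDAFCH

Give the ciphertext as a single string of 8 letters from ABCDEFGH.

Char 1 ('A'): step: R->3, L=0; A->plug->H->R->G->L->C->refl->H->L'->H->R'->F->plug->E
Char 2 ('D'): step: R->4, L=0; D->plug->D->R->C->L->D->refl->F->L'->F->R'->G->plug->G
Char 3 ('F'): step: R->5, L=0; F->plug->E->R->H->L->H->refl->C->L'->G->R'->B->plug->B
Char 4 ('D'): step: R->6, L=0; D->plug->D->R->G->L->C->refl->H->L'->H->R'->F->plug->E
Char 5 ('A'): step: R->7, L=0; A->plug->H->R->E->L->B->refl->G->L'->B->R'->F->plug->E
Char 6 ('F'): step: R->0, L->1 (L advanced); F->plug->E->R->A->L->F->refl->D->L'->H->R'->F->plug->E
Char 7 ('C'): step: R->1, L=1; C->plug->C->R->E->L->E->refl->A->L'->D->R'->A->plug->H
Char 8 ('H'): step: R->2, L=1; H->plug->A->R->H->L->D->refl->F->L'->A->R'->G->plug->G

Answer: EGBEEEHG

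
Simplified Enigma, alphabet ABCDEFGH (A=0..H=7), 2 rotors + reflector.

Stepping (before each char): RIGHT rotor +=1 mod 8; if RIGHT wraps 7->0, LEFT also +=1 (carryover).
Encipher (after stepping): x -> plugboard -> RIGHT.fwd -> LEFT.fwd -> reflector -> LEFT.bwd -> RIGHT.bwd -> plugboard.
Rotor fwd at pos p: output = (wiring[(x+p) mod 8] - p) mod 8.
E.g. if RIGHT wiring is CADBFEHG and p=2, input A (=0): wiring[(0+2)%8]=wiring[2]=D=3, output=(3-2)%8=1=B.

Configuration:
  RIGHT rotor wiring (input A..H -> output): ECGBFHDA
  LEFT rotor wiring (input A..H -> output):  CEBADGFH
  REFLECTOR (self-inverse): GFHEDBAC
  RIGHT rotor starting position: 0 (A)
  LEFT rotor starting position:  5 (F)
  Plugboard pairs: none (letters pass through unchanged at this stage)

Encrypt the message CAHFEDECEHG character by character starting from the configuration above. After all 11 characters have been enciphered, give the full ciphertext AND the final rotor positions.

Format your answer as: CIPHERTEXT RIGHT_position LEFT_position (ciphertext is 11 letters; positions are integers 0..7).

Answer: HGDHBBHDADH 3 6

Derivation:
Char 1 ('C'): step: R->1, L=5; C->plug->C->R->A->L->B->refl->F->L'->D->R'->H->plug->H
Char 2 ('A'): step: R->2, L=5; A->plug->A->R->E->L->H->refl->C->L'->C->R'->G->plug->G
Char 3 ('H'): step: R->3, L=5; H->plug->H->R->D->L->F->refl->B->L'->A->R'->D->plug->D
Char 4 ('F'): step: R->4, L=5; F->plug->F->R->G->L->D->refl->E->L'->F->R'->H->plug->H
Char 5 ('E'): step: R->5, L=5; E->plug->E->R->F->L->E->refl->D->L'->G->R'->B->plug->B
Char 6 ('D'): step: R->6, L=5; D->plug->D->R->E->L->H->refl->C->L'->C->R'->B->plug->B
Char 7 ('E'): step: R->7, L=5; E->plug->E->R->C->L->C->refl->H->L'->E->R'->H->plug->H
Char 8 ('C'): step: R->0, L->6 (L advanced); C->plug->C->R->G->L->F->refl->B->L'->B->R'->D->plug->D
Char 9 ('E'): step: R->1, L=6; E->plug->E->R->G->L->F->refl->B->L'->B->R'->A->plug->A
Char 10 ('H'): step: R->2, L=6; H->plug->H->R->A->L->H->refl->C->L'->F->R'->D->plug->D
Char 11 ('G'): step: R->3, L=6; G->plug->G->R->H->L->A->refl->G->L'->D->R'->H->plug->H
Final: ciphertext=HGDHBBHDADH, RIGHT=3, LEFT=6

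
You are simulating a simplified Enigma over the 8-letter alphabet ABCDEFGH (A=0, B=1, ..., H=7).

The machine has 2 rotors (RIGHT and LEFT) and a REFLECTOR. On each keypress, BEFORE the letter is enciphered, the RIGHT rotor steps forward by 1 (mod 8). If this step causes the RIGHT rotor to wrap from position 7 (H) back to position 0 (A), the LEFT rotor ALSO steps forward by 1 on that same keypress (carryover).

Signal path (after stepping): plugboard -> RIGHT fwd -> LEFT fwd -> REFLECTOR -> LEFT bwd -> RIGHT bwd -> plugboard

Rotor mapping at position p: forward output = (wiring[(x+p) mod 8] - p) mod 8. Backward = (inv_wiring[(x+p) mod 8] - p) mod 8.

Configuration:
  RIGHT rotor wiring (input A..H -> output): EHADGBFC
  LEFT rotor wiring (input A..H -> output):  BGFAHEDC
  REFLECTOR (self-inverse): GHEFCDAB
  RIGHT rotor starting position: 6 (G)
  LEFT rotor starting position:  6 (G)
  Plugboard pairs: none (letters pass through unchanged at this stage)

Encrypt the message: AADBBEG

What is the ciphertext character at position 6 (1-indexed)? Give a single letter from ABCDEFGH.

Char 1 ('A'): step: R->7, L=6; A->plug->A->R->D->L->A->refl->G->L'->H->R'->F->plug->F
Char 2 ('A'): step: R->0, L->7 (L advanced); A->plug->A->R->E->L->B->refl->H->L'->C->R'->H->plug->H
Char 3 ('D'): step: R->1, L=7; D->plug->D->R->F->L->A->refl->G->L'->D->R'->H->plug->H
Char 4 ('B'): step: R->2, L=7; B->plug->B->R->B->L->C->refl->E->L'->H->R'->D->plug->D
Char 5 ('B'): step: R->3, L=7; B->plug->B->R->D->L->G->refl->A->L'->F->R'->H->plug->H
Char 6 ('E'): step: R->4, L=7; E->plug->E->R->A->L->D->refl->F->L'->G->R'->D->plug->D

D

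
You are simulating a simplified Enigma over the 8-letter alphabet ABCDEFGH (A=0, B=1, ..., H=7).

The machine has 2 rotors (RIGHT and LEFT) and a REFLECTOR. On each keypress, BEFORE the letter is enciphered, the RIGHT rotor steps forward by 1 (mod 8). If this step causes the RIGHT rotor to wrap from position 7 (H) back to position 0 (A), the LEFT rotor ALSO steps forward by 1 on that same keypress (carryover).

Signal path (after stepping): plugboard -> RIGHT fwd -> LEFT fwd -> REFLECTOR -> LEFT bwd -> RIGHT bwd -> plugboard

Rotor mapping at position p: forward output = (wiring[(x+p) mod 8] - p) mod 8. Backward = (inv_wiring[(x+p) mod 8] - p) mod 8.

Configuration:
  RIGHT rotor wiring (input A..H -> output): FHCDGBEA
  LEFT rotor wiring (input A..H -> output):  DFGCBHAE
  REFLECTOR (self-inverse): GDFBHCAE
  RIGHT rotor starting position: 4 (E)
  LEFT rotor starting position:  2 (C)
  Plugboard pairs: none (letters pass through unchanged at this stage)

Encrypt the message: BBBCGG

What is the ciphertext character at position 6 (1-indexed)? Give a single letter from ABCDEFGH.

Char 1 ('B'): step: R->5, L=2; B->plug->B->R->H->L->D->refl->B->L'->G->R'->G->plug->G
Char 2 ('B'): step: R->6, L=2; B->plug->B->R->C->L->H->refl->E->L'->A->R'->G->plug->G
Char 3 ('B'): step: R->7, L=2; B->plug->B->R->G->L->B->refl->D->L'->H->R'->F->plug->F
Char 4 ('C'): step: R->0, L->3 (L advanced); C->plug->C->R->C->L->E->refl->H->L'->A->R'->H->plug->H
Char 5 ('G'): step: R->1, L=3; G->plug->G->R->H->L->D->refl->B->L'->E->R'->H->plug->H
Char 6 ('G'): step: R->2, L=3; G->plug->G->R->D->L->F->refl->C->L'->G->R'->F->plug->F

F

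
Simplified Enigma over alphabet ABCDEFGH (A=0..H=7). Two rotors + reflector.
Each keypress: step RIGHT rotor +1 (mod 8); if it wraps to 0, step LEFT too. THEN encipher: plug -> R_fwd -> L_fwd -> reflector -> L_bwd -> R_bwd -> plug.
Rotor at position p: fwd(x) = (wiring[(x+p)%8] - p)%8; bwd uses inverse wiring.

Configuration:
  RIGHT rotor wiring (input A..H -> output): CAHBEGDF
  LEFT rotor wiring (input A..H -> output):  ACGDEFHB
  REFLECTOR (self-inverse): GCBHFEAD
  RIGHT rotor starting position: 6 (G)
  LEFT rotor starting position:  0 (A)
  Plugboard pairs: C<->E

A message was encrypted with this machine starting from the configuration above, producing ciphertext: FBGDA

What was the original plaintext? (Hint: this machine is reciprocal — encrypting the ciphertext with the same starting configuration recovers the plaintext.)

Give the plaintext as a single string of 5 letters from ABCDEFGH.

Char 1 ('F'): step: R->7, L=0; F->plug->F->R->F->L->F->refl->E->L'->E->R'->H->plug->H
Char 2 ('B'): step: R->0, L->1 (L advanced); B->plug->B->R->A->L->B->refl->C->L'->C->R'->A->plug->A
Char 3 ('G'): step: R->1, L=1; G->plug->G->R->E->L->E->refl->F->L'->B->R'->H->plug->H
Char 4 ('D'): step: R->2, L=1; D->plug->D->R->E->L->E->refl->F->L'->B->R'->E->plug->C
Char 5 ('A'): step: R->3, L=1; A->plug->A->R->G->L->A->refl->G->L'->F->R'->G->plug->G

Answer: HAHCG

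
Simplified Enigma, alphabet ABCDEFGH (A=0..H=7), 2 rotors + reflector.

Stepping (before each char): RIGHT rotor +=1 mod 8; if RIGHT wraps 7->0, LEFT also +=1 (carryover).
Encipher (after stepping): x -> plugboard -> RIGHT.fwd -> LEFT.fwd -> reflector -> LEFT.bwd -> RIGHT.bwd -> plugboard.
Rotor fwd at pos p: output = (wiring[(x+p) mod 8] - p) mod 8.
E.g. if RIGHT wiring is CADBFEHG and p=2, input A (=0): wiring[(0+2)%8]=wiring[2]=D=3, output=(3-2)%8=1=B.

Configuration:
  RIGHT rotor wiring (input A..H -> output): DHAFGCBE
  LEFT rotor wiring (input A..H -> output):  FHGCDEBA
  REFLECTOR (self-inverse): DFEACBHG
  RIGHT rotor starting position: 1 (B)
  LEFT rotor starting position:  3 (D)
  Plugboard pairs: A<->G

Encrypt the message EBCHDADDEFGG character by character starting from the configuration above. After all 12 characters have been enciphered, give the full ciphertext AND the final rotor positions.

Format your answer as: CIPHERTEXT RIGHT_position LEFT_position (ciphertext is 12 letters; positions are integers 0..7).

Char 1 ('E'): step: R->2, L=3; E->plug->E->R->H->L->D->refl->A->L'->B->R'->G->plug->A
Char 2 ('B'): step: R->3, L=3; B->plug->B->R->D->L->G->refl->H->L'->A->R'->F->plug->F
Char 3 ('C'): step: R->4, L=3; C->plug->C->R->F->L->C->refl->E->L'->G->R'->B->plug->B
Char 4 ('H'): step: R->5, L=3; H->plug->H->R->B->L->A->refl->D->L'->H->R'->C->plug->C
Char 5 ('D'): step: R->6, L=3; D->plug->D->R->B->L->A->refl->D->L'->H->R'->F->plug->F
Char 6 ('A'): step: R->7, L=3; A->plug->G->R->D->L->G->refl->H->L'->A->R'->C->plug->C
Char 7 ('D'): step: R->0, L->4 (L advanced); D->plug->D->R->F->L->D->refl->A->L'->B->R'->G->plug->A
Char 8 ('D'): step: R->1, L=4; D->plug->D->R->F->L->D->refl->A->L'->B->R'->E->plug->E
Char 9 ('E'): step: R->2, L=4; E->plug->E->R->H->L->G->refl->H->L'->A->R'->D->plug->D
Char 10 ('F'): step: R->3, L=4; F->plug->F->R->A->L->H->refl->G->L'->H->R'->C->plug->C
Char 11 ('G'): step: R->4, L=4; G->plug->A->R->C->L->F->refl->B->L'->E->R'->G->plug->A
Char 12 ('G'): step: R->5, L=4; G->plug->A->R->F->L->D->refl->A->L'->B->R'->H->plug->H
Final: ciphertext=AFBCFCAEDCAH, RIGHT=5, LEFT=4

Answer: AFBCFCAEDCAH 5 4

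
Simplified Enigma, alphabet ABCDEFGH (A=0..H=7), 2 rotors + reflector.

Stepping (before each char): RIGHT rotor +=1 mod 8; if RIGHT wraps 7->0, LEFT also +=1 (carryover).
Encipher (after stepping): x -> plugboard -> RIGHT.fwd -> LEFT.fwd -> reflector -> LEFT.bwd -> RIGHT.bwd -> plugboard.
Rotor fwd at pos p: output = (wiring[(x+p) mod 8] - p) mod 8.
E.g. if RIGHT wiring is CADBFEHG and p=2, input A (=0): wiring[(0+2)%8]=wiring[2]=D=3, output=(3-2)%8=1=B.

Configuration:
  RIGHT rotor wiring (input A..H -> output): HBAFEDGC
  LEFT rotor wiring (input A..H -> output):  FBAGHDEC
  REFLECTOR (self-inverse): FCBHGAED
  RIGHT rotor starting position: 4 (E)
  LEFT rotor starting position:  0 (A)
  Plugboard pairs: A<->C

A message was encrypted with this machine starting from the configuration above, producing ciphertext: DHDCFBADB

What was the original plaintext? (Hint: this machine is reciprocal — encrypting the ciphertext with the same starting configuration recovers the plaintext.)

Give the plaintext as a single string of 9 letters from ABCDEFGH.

Char 1 ('D'): step: R->5, L=0; D->plug->D->R->C->L->A->refl->F->L'->A->R'->G->plug->G
Char 2 ('H'): step: R->6, L=0; H->plug->H->R->F->L->D->refl->H->L'->E->R'->B->plug->B
Char 3 ('D'): step: R->7, L=0; D->plug->D->R->B->L->B->refl->C->L'->H->R'->H->plug->H
Char 4 ('C'): step: R->0, L->1 (L advanced); C->plug->A->R->H->L->E->refl->G->L'->D->R'->F->plug->F
Char 5 ('F'): step: R->1, L=1; F->plug->F->R->F->L->D->refl->H->L'->B->R'->G->plug->G
Char 6 ('B'): step: R->2, L=1; B->plug->B->R->D->L->G->refl->E->L'->H->R'->H->plug->H
Char 7 ('A'): step: R->3, L=1; A->plug->C->R->A->L->A->refl->F->L'->C->R'->A->plug->C
Char 8 ('D'): step: R->4, L=1; D->plug->D->R->G->L->B->refl->C->L'->E->R'->G->plug->G
Char 9 ('B'): step: R->5, L=1; B->plug->B->R->B->L->H->refl->D->L'->F->R'->C->plug->A

Answer: GBHFGHCGA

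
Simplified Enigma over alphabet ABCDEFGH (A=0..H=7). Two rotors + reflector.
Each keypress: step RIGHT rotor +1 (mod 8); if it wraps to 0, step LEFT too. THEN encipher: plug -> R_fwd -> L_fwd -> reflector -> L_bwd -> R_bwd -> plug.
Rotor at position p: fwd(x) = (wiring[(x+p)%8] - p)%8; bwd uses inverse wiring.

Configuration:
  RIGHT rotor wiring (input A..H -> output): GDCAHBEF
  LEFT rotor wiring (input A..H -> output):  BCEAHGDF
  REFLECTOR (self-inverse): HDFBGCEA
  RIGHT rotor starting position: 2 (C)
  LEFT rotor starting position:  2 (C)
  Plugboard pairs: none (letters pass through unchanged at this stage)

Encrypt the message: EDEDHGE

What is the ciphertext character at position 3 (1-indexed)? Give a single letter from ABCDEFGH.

Char 1 ('E'): step: R->3, L=2; E->plug->E->R->C->L->F->refl->C->L'->A->R'->G->plug->G
Char 2 ('D'): step: R->4, L=2; D->plug->D->R->B->L->G->refl->E->L'->D->R'->A->plug->A
Char 3 ('E'): step: R->5, L=2; E->plug->E->R->G->L->H->refl->A->L'->H->R'->B->plug->B

B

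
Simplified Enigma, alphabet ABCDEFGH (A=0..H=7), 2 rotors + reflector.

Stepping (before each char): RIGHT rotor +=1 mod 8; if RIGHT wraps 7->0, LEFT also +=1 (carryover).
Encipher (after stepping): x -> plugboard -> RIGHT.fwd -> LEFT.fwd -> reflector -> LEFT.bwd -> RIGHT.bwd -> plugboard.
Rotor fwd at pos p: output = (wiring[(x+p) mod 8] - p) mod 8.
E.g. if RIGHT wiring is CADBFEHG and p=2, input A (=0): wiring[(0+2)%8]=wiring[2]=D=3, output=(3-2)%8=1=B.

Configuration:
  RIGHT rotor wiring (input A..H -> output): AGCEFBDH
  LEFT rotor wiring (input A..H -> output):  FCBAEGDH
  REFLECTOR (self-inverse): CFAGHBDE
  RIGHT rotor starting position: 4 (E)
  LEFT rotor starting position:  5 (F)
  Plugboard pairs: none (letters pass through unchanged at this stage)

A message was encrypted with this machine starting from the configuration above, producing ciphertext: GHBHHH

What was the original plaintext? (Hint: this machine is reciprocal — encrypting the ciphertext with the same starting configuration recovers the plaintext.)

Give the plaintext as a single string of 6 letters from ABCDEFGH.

Char 1 ('G'): step: R->5, L=5; G->plug->G->R->H->L->H->refl->E->L'->F->R'->F->plug->F
Char 2 ('H'): step: R->6, L=5; H->plug->H->R->D->L->A->refl->C->L'->C->R'->C->plug->C
Char 3 ('B'): step: R->7, L=5; B->plug->B->R->B->L->G->refl->D->L'->G->R'->F->plug->F
Char 4 ('H'): step: R->0, L->6 (L advanced); H->plug->H->R->H->L->A->refl->C->L'->F->R'->E->plug->E
Char 5 ('H'): step: R->1, L=6; H->plug->H->R->H->L->A->refl->C->L'->F->R'->A->plug->A
Char 6 ('H'): step: R->2, L=6; H->plug->H->R->E->L->D->refl->G->L'->G->R'->G->plug->G

Answer: FCFEAG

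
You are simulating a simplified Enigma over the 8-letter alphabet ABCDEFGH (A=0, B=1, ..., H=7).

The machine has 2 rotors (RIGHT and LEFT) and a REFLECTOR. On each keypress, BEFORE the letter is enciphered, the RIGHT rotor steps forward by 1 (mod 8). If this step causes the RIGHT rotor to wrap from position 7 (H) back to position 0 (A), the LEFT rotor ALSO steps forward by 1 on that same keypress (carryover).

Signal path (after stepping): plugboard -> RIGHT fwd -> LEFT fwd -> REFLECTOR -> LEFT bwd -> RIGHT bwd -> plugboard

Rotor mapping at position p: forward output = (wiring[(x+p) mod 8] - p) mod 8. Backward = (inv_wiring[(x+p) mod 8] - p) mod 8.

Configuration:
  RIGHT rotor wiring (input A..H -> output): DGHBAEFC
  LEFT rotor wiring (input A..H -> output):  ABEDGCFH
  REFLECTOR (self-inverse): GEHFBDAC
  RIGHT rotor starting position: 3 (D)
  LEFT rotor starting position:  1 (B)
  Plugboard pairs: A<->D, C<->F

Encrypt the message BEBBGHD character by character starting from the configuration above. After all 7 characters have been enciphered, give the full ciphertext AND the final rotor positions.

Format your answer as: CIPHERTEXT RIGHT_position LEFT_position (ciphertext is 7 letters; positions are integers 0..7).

Char 1 ('B'): step: R->4, L=1; B->plug->B->R->A->L->A->refl->G->L'->G->R'->D->plug->A
Char 2 ('E'): step: R->5, L=1; E->plug->E->R->B->L->D->refl->F->L'->D->R'->H->plug->H
Char 3 ('B'): step: R->6, L=1; B->plug->B->R->E->L->B->refl->E->L'->F->R'->C->plug->F
Char 4 ('B'): step: R->7, L=1; B->plug->B->R->E->L->B->refl->E->L'->F->R'->G->plug->G
Char 5 ('G'): step: R->0, L->2 (L advanced); G->plug->G->R->F->L->F->refl->D->L'->E->R'->F->plug->C
Char 6 ('H'): step: R->1, L=2; H->plug->H->R->C->L->E->refl->B->L'->B->R'->G->plug->G
Char 7 ('D'): step: R->2, L=2; D->plug->A->R->F->L->F->refl->D->L'->E->R'->H->plug->H
Final: ciphertext=AHFGCGH, RIGHT=2, LEFT=2

Answer: AHFGCGH 2 2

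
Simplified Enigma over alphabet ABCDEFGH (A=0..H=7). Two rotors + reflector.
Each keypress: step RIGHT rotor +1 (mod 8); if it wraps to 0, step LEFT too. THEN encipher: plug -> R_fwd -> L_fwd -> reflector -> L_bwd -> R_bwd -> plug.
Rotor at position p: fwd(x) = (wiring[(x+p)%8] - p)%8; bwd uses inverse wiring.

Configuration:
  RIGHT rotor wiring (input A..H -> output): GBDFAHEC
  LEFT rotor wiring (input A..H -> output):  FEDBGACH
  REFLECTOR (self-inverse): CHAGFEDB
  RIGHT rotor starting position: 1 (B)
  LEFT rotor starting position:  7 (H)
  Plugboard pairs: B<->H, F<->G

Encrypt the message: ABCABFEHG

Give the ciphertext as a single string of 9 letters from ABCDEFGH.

Answer: BCABGDHCA

Derivation:
Char 1 ('A'): step: R->2, L=7; A->plug->A->R->B->L->G->refl->D->L'->H->R'->H->plug->B
Char 2 ('B'): step: R->3, L=7; B->plug->H->R->A->L->A->refl->C->L'->E->R'->C->plug->C
Char 3 ('C'): step: R->4, L=7; C->plug->C->R->A->L->A->refl->C->L'->E->R'->A->plug->A
Char 4 ('A'): step: R->5, L=7; A->plug->A->R->C->L->F->refl->E->L'->D->R'->H->plug->B
Char 5 ('B'): step: R->6, L=7; B->plug->H->R->B->L->G->refl->D->L'->H->R'->F->plug->G
Char 6 ('F'): step: R->7, L=7; F->plug->G->R->A->L->A->refl->C->L'->E->R'->D->plug->D
Char 7 ('E'): step: R->0, L->0 (L advanced); E->plug->E->R->A->L->F->refl->E->L'->B->R'->B->plug->H
Char 8 ('H'): step: R->1, L=0; H->plug->B->R->C->L->D->refl->G->L'->E->R'->C->plug->C
Char 9 ('G'): step: R->2, L=0; G->plug->F->R->A->L->F->refl->E->L'->B->R'->A->plug->A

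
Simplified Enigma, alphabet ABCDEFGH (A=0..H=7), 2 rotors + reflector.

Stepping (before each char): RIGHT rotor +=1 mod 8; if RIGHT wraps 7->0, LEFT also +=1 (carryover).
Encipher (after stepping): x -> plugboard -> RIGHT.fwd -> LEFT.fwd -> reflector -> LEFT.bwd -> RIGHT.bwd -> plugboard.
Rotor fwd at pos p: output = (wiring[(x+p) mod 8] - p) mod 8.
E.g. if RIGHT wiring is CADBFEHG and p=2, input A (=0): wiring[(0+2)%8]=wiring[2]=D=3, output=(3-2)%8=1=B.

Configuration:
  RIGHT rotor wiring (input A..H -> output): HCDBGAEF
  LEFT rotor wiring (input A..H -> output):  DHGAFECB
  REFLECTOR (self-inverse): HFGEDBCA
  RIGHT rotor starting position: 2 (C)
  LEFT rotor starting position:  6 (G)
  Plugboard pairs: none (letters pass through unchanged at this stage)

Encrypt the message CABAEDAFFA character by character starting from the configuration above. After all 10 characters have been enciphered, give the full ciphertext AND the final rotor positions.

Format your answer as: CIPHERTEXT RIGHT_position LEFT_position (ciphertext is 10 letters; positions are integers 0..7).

Char 1 ('C'): step: R->3, L=6; C->plug->C->R->F->L->C->refl->G->L'->H->R'->G->plug->G
Char 2 ('A'): step: R->4, L=6; A->plug->A->R->C->L->F->refl->B->L'->D->R'->E->plug->E
Char 3 ('B'): step: R->5, L=6; B->plug->B->R->H->L->G->refl->C->L'->F->R'->E->plug->E
Char 4 ('A'): step: R->6, L=6; A->plug->A->R->G->L->H->refl->A->L'->E->R'->D->plug->D
Char 5 ('E'): step: R->7, L=6; E->plug->E->R->C->L->F->refl->B->L'->D->R'->C->plug->C
Char 6 ('D'): step: R->0, L->7 (L advanced); D->plug->D->R->B->L->E->refl->D->L'->H->R'->A->plug->A
Char 7 ('A'): step: R->1, L=7; A->plug->A->R->B->L->E->refl->D->L'->H->R'->E->plug->E
Char 8 ('F'): step: R->2, L=7; F->plug->F->R->D->L->H->refl->A->L'->C->R'->E->plug->E
Char 9 ('F'): step: R->3, L=7; F->plug->F->R->E->L->B->refl->F->L'->G->R'->A->plug->A
Char 10 ('A'): step: R->4, L=7; A->plug->A->R->C->L->A->refl->H->L'->D->R'->E->plug->E
Final: ciphertext=GEEDCAEEAE, RIGHT=4, LEFT=7

Answer: GEEDCAEEAE 4 7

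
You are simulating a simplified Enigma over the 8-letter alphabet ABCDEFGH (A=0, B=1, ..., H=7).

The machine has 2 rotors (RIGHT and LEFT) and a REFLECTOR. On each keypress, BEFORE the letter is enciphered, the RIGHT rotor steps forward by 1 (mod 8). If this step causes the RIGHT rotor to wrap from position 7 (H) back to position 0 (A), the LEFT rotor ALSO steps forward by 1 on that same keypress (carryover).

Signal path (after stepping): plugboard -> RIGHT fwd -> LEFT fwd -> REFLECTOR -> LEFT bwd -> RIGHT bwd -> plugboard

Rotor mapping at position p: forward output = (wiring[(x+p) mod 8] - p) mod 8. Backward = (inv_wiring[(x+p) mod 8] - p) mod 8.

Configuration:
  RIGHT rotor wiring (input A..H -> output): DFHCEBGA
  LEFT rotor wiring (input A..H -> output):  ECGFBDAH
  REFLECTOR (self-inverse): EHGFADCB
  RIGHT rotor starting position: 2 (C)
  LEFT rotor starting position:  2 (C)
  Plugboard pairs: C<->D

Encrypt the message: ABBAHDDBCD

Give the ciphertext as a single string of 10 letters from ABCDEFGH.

Char 1 ('A'): step: R->3, L=2; A->plug->A->R->H->L->A->refl->E->L'->A->R'->F->plug->F
Char 2 ('B'): step: R->4, L=2; B->plug->B->R->F->L->F->refl->D->L'->B->R'->F->plug->F
Char 3 ('B'): step: R->5, L=2; B->plug->B->R->B->L->D->refl->F->L'->F->R'->G->plug->G
Char 4 ('A'): step: R->6, L=2; A->plug->A->R->A->L->E->refl->A->L'->H->R'->D->plug->C
Char 5 ('H'): step: R->7, L=2; H->plug->H->R->H->L->A->refl->E->L'->A->R'->D->plug->C
Char 6 ('D'): step: R->0, L->3 (L advanced); D->plug->C->R->H->L->D->refl->F->L'->D->R'->A->plug->A
Char 7 ('D'): step: R->1, L=3; D->plug->C->R->B->L->G->refl->C->L'->A->R'->E->plug->E
Char 8 ('B'): step: R->2, L=3; B->plug->B->R->A->L->C->refl->G->L'->B->R'->G->plug->G
Char 9 ('C'): step: R->3, L=3; C->plug->D->R->D->L->F->refl->D->L'->H->R'->A->plug->A
Char 10 ('D'): step: R->4, L=3; D->plug->C->R->C->L->A->refl->E->L'->E->R'->D->plug->C

Answer: FFGCCAEGAC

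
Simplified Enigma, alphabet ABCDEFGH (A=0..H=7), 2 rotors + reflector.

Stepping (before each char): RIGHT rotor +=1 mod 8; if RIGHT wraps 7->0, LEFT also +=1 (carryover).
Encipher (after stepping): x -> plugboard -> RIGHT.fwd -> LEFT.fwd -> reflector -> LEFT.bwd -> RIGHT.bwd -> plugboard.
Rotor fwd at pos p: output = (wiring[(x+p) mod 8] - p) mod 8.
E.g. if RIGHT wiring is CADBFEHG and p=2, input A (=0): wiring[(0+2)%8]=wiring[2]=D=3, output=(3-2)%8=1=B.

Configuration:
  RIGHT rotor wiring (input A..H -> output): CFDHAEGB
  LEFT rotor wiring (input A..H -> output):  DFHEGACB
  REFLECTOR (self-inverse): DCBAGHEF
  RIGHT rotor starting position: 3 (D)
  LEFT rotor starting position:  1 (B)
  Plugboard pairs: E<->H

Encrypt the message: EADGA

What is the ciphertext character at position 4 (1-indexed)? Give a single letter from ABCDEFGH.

Char 1 ('E'): step: R->4, L=1; E->plug->H->R->D->L->F->refl->H->L'->E->R'->A->plug->A
Char 2 ('A'): step: R->5, L=1; A->plug->A->R->H->L->C->refl->B->L'->F->R'->D->plug->D
Char 3 ('D'): step: R->6, L=1; D->plug->D->R->H->L->C->refl->B->L'->F->R'->E->plug->H
Char 4 ('G'): step: R->7, L=1; G->plug->G->R->F->L->B->refl->C->L'->H->R'->H->plug->E

E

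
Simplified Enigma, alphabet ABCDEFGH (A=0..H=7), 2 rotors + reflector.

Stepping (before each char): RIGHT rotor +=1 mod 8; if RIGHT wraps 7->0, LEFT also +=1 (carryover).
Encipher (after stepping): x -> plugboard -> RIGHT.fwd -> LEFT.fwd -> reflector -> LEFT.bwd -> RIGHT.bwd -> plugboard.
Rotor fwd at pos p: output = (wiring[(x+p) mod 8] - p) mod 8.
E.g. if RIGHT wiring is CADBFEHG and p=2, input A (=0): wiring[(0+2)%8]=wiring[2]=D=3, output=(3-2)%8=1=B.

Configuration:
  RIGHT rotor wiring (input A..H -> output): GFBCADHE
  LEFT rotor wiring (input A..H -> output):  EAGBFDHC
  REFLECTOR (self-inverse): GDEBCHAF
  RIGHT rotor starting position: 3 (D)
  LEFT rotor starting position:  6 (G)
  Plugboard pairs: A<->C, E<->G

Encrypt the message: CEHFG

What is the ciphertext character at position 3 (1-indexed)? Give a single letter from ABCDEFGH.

Char 1 ('C'): step: R->4, L=6; C->plug->A->R->E->L->A->refl->G->L'->C->R'->E->plug->G
Char 2 ('E'): step: R->5, L=6; E->plug->G->R->F->L->D->refl->B->L'->A->R'->E->plug->G
Char 3 ('H'): step: R->6, L=6; H->plug->H->R->F->L->D->refl->B->L'->A->R'->C->plug->A

A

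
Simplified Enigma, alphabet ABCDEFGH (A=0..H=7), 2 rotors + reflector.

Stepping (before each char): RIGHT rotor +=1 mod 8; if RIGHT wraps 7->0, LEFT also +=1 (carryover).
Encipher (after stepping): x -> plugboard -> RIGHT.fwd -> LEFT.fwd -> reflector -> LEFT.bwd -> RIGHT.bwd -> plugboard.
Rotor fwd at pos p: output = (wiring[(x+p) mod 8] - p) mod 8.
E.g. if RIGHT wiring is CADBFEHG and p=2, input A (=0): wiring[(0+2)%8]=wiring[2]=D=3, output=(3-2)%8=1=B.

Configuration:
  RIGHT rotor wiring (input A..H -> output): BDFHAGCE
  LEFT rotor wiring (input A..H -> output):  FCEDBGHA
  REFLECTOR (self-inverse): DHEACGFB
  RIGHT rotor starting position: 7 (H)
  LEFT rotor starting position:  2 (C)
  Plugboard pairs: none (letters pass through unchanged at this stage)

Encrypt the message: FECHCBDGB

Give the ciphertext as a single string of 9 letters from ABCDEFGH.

Answer: DGGGFHCDA

Derivation:
Char 1 ('F'): step: R->0, L->3 (L advanced); F->plug->F->R->G->L->H->refl->B->L'->H->R'->D->plug->D
Char 2 ('E'): step: R->1, L=3; E->plug->E->R->F->L->C->refl->E->L'->D->R'->G->plug->G
Char 3 ('C'): step: R->2, L=3; C->plug->C->R->G->L->H->refl->B->L'->H->R'->G->plug->G
Char 4 ('H'): step: R->3, L=3; H->plug->H->R->C->L->D->refl->A->L'->A->R'->G->plug->G
Char 5 ('C'): step: R->4, L=3; C->plug->C->R->G->L->H->refl->B->L'->H->R'->F->plug->F
Char 6 ('B'): step: R->5, L=3; B->plug->B->R->F->L->C->refl->E->L'->D->R'->H->plug->H
Char 7 ('D'): step: R->6, L=3; D->plug->D->R->F->L->C->refl->E->L'->D->R'->C->plug->C
Char 8 ('G'): step: R->7, L=3; G->plug->G->R->H->L->B->refl->H->L'->G->R'->D->plug->D
Char 9 ('B'): step: R->0, L->4 (L advanced); B->plug->B->R->D->L->E->refl->C->L'->B->R'->A->plug->A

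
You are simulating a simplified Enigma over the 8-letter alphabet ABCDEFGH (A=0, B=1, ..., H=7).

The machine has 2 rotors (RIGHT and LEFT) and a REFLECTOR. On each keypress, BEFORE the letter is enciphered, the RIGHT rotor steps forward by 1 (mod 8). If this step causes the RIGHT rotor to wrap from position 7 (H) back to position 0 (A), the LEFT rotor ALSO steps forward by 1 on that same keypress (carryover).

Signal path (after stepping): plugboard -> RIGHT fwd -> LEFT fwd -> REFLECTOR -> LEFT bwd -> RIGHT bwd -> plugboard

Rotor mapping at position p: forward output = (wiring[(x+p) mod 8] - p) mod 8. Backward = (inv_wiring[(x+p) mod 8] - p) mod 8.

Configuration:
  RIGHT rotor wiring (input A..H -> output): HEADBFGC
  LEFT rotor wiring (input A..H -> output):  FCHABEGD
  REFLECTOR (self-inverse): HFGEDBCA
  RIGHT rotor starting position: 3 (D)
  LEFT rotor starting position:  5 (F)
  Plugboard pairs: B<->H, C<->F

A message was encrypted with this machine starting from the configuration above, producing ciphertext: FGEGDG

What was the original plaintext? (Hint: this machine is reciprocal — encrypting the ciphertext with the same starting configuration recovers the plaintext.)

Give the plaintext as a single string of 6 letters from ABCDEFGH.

Char 1 ('F'): step: R->4, L=5; F->plug->C->R->C->L->G->refl->C->L'->F->R'->A->plug->A
Char 2 ('G'): step: R->5, L=5; G->plug->G->R->G->L->D->refl->E->L'->H->R'->E->plug->E
Char 3 ('E'): step: R->6, L=5; E->plug->E->R->C->L->G->refl->C->L'->F->R'->F->plug->C
Char 4 ('G'): step: R->7, L=5; G->plug->G->R->G->L->D->refl->E->L'->H->R'->H->plug->B
Char 5 ('D'): step: R->0, L->6 (L advanced); D->plug->D->R->D->L->E->refl->D->L'->G->R'->G->plug->G
Char 6 ('G'): step: R->1, L=6; G->plug->G->R->B->L->F->refl->B->L'->E->R'->E->plug->E

Answer: AECBGE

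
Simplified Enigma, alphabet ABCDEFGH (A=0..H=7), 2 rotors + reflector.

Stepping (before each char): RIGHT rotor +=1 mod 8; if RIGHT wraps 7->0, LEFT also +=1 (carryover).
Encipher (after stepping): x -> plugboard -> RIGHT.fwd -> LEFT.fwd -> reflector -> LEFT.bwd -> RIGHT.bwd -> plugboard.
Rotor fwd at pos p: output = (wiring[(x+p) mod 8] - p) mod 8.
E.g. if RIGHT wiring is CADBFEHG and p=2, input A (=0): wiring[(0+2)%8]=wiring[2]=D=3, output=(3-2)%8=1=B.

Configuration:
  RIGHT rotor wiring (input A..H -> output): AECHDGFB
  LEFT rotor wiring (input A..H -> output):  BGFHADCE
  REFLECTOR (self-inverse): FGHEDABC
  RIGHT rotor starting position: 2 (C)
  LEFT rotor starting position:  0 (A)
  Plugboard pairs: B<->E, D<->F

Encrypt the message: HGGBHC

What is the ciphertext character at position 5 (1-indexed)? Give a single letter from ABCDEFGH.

Char 1 ('H'): step: R->3, L=0; H->plug->H->R->H->L->E->refl->D->L'->F->R'->F->plug->D
Char 2 ('G'): step: R->4, L=0; G->plug->G->R->G->L->C->refl->H->L'->D->R'->H->plug->H
Char 3 ('G'): step: R->5, L=0; G->plug->G->R->C->L->F->refl->A->L'->E->R'->C->plug->C
Char 4 ('B'): step: R->6, L=0; B->plug->E->R->E->L->A->refl->F->L'->C->R'->C->plug->C
Char 5 ('H'): step: R->7, L=0; H->plug->H->R->G->L->C->refl->H->L'->D->R'->D->plug->F

F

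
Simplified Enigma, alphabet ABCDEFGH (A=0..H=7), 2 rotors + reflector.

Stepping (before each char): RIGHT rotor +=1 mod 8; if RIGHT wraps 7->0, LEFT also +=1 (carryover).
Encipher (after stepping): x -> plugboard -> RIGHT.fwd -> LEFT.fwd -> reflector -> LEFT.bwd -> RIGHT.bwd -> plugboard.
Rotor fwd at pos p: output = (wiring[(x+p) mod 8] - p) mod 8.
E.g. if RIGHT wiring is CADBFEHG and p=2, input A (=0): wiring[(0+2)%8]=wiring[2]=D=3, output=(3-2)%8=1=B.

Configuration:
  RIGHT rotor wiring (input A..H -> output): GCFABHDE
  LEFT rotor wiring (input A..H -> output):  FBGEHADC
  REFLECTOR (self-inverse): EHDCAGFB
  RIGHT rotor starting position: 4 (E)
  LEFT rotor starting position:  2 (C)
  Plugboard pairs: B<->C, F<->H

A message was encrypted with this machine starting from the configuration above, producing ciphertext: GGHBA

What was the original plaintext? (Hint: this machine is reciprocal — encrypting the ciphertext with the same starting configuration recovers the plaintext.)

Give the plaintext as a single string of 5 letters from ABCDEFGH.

Char 1 ('G'): step: R->5, L=2; G->plug->G->R->D->L->G->refl->F->L'->C->R'->A->plug->A
Char 2 ('G'): step: R->6, L=2; G->plug->G->R->D->L->G->refl->F->L'->C->R'->F->plug->H
Char 3 ('H'): step: R->7, L=2; H->plug->F->R->C->L->F->refl->G->L'->D->R'->C->plug->B
Char 4 ('B'): step: R->0, L->3 (L advanced); B->plug->C->R->F->L->C->refl->D->L'->H->R'->F->plug->H
Char 5 ('A'): step: R->1, L=3; A->plug->A->R->B->L->E->refl->A->L'->D->R'->G->plug->G

Answer: AHBHG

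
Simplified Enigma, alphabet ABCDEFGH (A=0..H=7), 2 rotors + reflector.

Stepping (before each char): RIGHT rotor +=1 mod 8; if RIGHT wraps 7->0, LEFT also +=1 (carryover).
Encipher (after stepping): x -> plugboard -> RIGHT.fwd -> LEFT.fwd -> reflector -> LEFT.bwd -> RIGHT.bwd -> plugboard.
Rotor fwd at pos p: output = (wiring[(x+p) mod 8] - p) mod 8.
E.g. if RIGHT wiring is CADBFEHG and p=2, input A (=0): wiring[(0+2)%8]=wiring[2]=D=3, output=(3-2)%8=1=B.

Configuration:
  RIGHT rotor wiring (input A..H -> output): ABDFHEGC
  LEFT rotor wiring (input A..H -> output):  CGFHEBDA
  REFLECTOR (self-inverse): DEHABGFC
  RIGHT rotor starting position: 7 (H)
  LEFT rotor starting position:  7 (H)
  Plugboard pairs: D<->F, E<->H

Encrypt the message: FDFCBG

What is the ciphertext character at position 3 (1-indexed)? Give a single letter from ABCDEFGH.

Char 1 ('F'): step: R->0, L->0 (L advanced); F->plug->D->R->F->L->B->refl->E->L'->E->R'->F->plug->D
Char 2 ('D'): step: R->1, L=0; D->plug->F->R->F->L->B->refl->E->L'->E->R'->C->plug->C
Char 3 ('F'): step: R->2, L=0; F->plug->D->R->C->L->F->refl->G->L'->B->R'->A->plug->A

A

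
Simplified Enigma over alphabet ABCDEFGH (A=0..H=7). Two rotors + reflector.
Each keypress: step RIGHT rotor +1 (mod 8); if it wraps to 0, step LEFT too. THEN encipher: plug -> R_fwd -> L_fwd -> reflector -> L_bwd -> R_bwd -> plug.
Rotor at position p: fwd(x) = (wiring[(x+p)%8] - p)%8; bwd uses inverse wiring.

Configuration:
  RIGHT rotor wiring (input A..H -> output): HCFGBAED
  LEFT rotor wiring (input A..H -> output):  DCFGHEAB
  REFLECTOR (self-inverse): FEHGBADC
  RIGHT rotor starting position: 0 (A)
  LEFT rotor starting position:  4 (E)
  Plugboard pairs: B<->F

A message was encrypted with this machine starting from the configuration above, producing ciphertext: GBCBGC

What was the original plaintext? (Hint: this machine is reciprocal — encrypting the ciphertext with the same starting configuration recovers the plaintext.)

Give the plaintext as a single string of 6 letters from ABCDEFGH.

Char 1 ('G'): step: R->1, L=4; G->plug->G->R->C->L->E->refl->B->L'->G->R'->H->plug->H
Char 2 ('B'): step: R->2, L=4; B->plug->F->R->B->L->A->refl->F->L'->D->R'->A->plug->A
Char 3 ('C'): step: R->3, L=4; C->plug->C->R->F->L->G->refl->D->L'->A->R'->E->plug->E
Char 4 ('B'): step: R->4, L=4; B->plug->F->R->G->L->B->refl->E->L'->C->R'->H->plug->H
Char 5 ('G'): step: R->5, L=4; G->plug->G->R->B->L->A->refl->F->L'->D->R'->A->plug->A
Char 6 ('C'): step: R->6, L=4; C->plug->C->R->B->L->A->refl->F->L'->D->R'->G->plug->G

Answer: HAEHAG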